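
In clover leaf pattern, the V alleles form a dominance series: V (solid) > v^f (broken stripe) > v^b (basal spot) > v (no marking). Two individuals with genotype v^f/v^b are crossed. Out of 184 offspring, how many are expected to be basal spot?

Cross: v^f/v^b × v^f/v^b
Allele dominance: V > v^f > v^b > v
Offspring genotypes: 1 v^f/v^f, 2 v^f/v^b, 1 v^b/v^b
Phenotype counts: 3 broken stripe, 1 basal spot
basal spot: 1 out of 4 → fraction 1/4
Expected count = 1/4 × 184 = 46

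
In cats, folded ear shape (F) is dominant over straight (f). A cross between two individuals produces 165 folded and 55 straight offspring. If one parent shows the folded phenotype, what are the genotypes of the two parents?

Observed offspring: 165 folded, 55 straight
The observed ratio simplifies to 3:1. Straight (ff) offspring appear, so each parent must contribute one f allele. The parent stated to show folded carries F, so it is Ff. The other parent is then either Ff or ff: Ff × ff would give a 1:1 split, whereas Ff × Ff gives 3:1 — matching the data. So both parents are heterozygous (Ff × Ff).
Parent genotypes: Ff × Ff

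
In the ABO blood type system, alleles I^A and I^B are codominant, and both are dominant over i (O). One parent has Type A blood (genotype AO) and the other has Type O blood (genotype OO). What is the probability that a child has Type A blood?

Cross: AO × OO
Possible offspring genotypes: 2 AO, 2 OO
Blood type counts: 2 Type A, 2 Type O
Probability of Type A: 2/4 = 1/2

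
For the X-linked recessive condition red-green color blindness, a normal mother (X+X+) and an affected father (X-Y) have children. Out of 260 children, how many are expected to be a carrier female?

Cross: X+X+ × X-Y
Offspring: 2 X+X-, 2 X+Y
Probability of a carrier female: 2/4 = 1/2
Expected count = 1/2 × 260 = 130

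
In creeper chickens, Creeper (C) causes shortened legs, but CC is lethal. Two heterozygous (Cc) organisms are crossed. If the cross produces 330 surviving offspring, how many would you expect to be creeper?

Cross: Cc × Cc
Punnett square offspring (before lethality): 1 CC, 2 Cc, 1 cc
The CC genotype is lethal (embryos die); surviving offspring: 2 Cc, 1 cc
creeper: 2 out of 3 → fraction 2/3
Expected count = 2/3 × 330 = 220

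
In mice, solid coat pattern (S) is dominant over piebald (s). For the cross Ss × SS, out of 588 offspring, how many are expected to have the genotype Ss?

Punnett square for Ss × SS:
Offspring genotypes: 2 SS, 2 Ss
Total offspring: 4
Count with target: 2
Probability: 2/4 = 1/2
Expected count = 1/2 × 588 = 294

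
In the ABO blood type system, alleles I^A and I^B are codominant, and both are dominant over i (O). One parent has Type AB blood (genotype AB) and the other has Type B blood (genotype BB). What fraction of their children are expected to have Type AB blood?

Cross: AB × BB
Possible offspring genotypes: 2 AB, 2 BB
Blood type counts: 2 Type AB, 2 Type B
Probability of Type AB: 2/4 = 1/2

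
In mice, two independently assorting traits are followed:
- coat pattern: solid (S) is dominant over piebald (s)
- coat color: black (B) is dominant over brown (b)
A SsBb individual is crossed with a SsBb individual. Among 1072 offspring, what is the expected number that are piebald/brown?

Dihybrid cross SsBb × SsBb — consider each gene separately:
coat pattern: Ss × Ss → 1 SS, 2 Ss, 1 ss → 3 S_ : 1 ss (out of 4)
coat color: Bb × Bb → 1 BB, 2 Bb, 1 bb → 3 B_ : 1 bb (out of 4)
Combine (counts out of 4 × 4 = 16): solid/black (S_B_) = 3×3 = 9; solid/brown (S_bb) = 3×1 = 3; piebald/black (ssB_) = 1×3 = 3; piebald/brown (ssbb) = 1×1 = 1
Phenotype counts (out of 16): 9 solid/black, 3 solid/brown, 3 piebald/black, 1 piebald/brown
piebald/brown: 1 out of 16 → fraction 1/16
Expected count = 1/16 × 1072 = 67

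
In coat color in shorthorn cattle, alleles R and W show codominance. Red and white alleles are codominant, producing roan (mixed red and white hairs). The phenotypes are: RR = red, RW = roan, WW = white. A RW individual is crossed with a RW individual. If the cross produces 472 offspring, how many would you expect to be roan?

Punnett square for RW × RW:
Offspring genotypes: 1 RR, 2 RW, 1 WW
Phenotype counts: 1 red, 2 roan, 1 white
roan: 2 out of 4 → fraction 1/2
Expected count = 1/2 × 472 = 236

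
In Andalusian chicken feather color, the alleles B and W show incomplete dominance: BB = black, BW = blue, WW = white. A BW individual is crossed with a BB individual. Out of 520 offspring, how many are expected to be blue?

Punnett square for BW × BB:
Offspring genotypes: 2 BB, 2 BW
Phenotype counts: 2 black, 2 blue
blue: 2 out of 4 → fraction 1/2
Expected count = 1/2 × 520 = 260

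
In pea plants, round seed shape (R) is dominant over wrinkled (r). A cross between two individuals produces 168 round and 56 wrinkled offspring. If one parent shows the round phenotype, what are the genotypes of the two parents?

Observed offspring: 168 round, 56 wrinkled
The observed ratio simplifies to 3:1. Wrinkled (rr) offspring appear, so each parent must contribute one r allele. The parent stated to show round carries R, so it is Rr. The other parent is then either Rr or rr: Rr × rr would give a 1:1 split, whereas Rr × Rr gives 3:1 — matching the data. So both parents are heterozygous (Rr × Rr).
Parent genotypes: Rr × Rr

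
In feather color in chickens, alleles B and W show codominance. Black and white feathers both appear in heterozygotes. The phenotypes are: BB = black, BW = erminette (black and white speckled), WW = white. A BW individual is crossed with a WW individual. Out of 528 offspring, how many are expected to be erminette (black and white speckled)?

Punnett square for BW × WW:
Offspring genotypes: 2 BW, 2 WW
Phenotype counts: 2 erminette (black and white speckled), 2 white
erminette (black and white speckled): 2 out of 4 → fraction 1/2
Expected count = 1/2 × 528 = 264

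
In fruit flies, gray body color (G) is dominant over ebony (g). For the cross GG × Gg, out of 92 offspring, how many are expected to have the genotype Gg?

Punnett square for GG × Gg:
Offspring genotypes: 2 GG, 2 Gg
Total offspring: 4
Count with target: 2
Probability: 2/4 = 1/2
Expected count = 1/2 × 92 = 46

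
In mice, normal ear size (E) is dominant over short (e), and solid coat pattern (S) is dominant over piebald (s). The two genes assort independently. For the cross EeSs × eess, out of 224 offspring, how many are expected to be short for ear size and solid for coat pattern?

Dihybrid cross EeSs × eess — consider each gene separately:
ear size: Ee × ee → 2 Ee, 2 ee → 2 E_ : 2 ee (out of 4)
coat pattern: Ss × ss → 2 Ss, 2 ss → 2 S_ : 2 ss (out of 4)
Looking for: short (ee) and solid (S_)
P(short) = 2/4, P(solid) = 2/4
P(both) = 2/4 × 2/4 = 4/16 = 1/4
Expected count = 1/4 × 224 = 56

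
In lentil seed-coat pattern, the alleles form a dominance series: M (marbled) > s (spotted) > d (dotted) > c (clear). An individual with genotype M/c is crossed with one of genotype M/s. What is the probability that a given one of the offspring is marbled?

Cross: M/c × M/s
Allele dominance: M > s > d > c
Offspring genotypes: 1 M/M, 1 M/s, 1 M/c, 1 s/c
Phenotype counts: 3 marbled, 1 spotted
marbled: 3 out of 4
Probability: 3/4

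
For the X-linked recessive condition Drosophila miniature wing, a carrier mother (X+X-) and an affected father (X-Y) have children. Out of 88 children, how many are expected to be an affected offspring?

Cross: X+X- × X-Y
Offspring: 1 X+X-, 1 X+Y, 1 X-X-, 1 X-Y
Probability of an affected offspring: 2/4 = 1/2
Expected count = 1/2 × 88 = 44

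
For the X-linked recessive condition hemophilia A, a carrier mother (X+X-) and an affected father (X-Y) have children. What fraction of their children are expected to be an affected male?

Cross: X+X- × X-Y
Offspring: 1 X+X-, 1 X+Y, 1 X-X-, 1 X-Y
Probability of an affected male: 1/4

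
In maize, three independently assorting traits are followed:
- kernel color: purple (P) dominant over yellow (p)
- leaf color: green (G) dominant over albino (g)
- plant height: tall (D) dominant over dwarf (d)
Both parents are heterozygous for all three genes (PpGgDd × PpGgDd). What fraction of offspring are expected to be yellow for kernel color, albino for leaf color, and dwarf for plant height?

Trihybrid cross: PpGgDd × PpGgDd
Each trait segregates independently with a 3:1 phenotypic ratio, so each gene contributes 3/4 (dominant) or 1/4 (recessive).
Target: yellow (kernel color), albino (leaf color), dwarf (plant height)
Probability = product of independent per-trait probabilities
= 1/4 × 1/4 × 1/4 = 1/64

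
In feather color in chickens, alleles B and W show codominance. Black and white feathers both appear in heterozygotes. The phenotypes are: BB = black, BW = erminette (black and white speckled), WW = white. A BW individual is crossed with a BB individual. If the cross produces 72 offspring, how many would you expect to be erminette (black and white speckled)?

Punnett square for BW × BB:
Offspring genotypes: 2 BB, 2 BW
Phenotype counts: 2 black, 2 erminette (black and white speckled)
erminette (black and white speckled): 2 out of 4 → fraction 1/2
Expected count = 1/2 × 72 = 36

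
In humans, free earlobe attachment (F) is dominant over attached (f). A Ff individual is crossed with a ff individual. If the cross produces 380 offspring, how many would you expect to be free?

Punnett square for Ff × ff:
Offspring genotypes: 2 Ff, 2 ff
free: 2, attached: 2
free: 2 out of 4 → fraction 1/2
Expected count = 1/2 × 380 = 190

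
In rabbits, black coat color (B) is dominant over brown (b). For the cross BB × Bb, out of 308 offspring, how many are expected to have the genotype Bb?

Punnett square for BB × Bb:
Offspring genotypes: 2 BB, 2 Bb
Total offspring: 4
Count with target: 2
Probability: 2/4 = 1/2
Expected count = 1/2 × 308 = 154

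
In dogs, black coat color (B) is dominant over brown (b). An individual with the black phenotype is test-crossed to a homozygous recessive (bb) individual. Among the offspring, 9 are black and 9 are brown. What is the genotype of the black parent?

Test cross: ? × bb
Offspring: 9 black, 9 brown — approximately 1:1.
A 1:1 ratio in a test cross indicates the unknown parent is heterozygous (Bb).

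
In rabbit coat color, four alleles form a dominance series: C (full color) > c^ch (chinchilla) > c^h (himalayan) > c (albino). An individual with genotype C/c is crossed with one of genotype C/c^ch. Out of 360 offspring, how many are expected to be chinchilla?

Cross: C/c × C/c^ch
Allele dominance: C > c^ch > c^h > c
Offspring genotypes: 1 C/C, 1 C/c^ch, 1 C/c, 1 c^ch/c
Phenotype counts: 3 full color, 1 chinchilla
chinchilla: 1 out of 4 → fraction 1/4
Expected count = 1/4 × 360 = 90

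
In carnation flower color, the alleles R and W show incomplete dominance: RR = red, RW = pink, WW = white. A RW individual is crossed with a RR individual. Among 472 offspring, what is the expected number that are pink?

Punnett square for RW × RR:
Offspring genotypes: 2 RR, 2 RW
Phenotype counts: 2 red, 2 pink
pink: 2 out of 4 → fraction 1/2
Expected count = 1/2 × 472 = 236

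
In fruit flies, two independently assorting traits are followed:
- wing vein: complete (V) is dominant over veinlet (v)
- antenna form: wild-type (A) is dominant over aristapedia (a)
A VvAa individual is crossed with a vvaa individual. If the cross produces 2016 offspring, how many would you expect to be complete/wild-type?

Dihybrid cross VvAa × vvaa — consider each gene separately:
wing vein: Vv × vv → 2 Vv, 2 vv → 2 V_ : 2 vv (out of 4)
antenna form: Aa × aa → 2 Aa, 2 aa → 2 A_ : 2 aa (out of 4)
Combine (counts out of 4 × 4 = 16): complete/wild-type (V_A_) = 2×2 = 4; complete/aristapedia (V_aa) = 2×2 = 4; veinlet/wild-type (vvA_) = 2×2 = 4; veinlet/aristapedia (vvaa) = 2×2 = 4
Phenotype counts (out of 16): 4 complete/wild-type, 4 complete/aristapedia, 4 veinlet/wild-type, 4 veinlet/aristapedia
complete/wild-type: 4 out of 16 → fraction 1/4
Expected count = 1/4 × 2016 = 504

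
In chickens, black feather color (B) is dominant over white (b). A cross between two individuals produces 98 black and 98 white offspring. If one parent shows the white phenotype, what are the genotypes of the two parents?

Observed offspring: 98 black, 98 white
The observed ratio simplifies to 1:1. One parent shows white, so its genotype must be bb. A 1:1 offspring split requires the other parent to be heterozygous (Bb).
Parent genotypes: bb × Bb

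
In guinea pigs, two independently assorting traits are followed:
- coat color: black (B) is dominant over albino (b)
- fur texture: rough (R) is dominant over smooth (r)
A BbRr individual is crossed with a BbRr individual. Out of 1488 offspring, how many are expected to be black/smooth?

Dihybrid cross BbRr × BbRr — consider each gene separately:
coat color: Bb × Bb → 1 BB, 2 Bb, 1 bb → 3 B_ : 1 bb (out of 4)
fur texture: Rr × Rr → 1 RR, 2 Rr, 1 rr → 3 R_ : 1 rr (out of 4)
Combine (counts out of 4 × 4 = 16): black/rough (B_R_) = 3×3 = 9; black/smooth (B_rr) = 3×1 = 3; albino/rough (bbR_) = 1×3 = 3; albino/smooth (bbrr) = 1×1 = 1
Phenotype counts (out of 16): 9 black/rough, 3 black/smooth, 3 albino/rough, 1 albino/smooth
black/smooth: 3 out of 16 → fraction 3/16
Expected count = 3/16 × 1488 = 279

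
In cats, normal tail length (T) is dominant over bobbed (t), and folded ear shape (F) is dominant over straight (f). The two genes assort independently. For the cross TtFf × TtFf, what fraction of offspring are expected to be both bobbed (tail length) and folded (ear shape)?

Dihybrid cross TtFf × TtFf — consider each gene separately:
tail length: Tt × Tt → 1 TT, 2 Tt, 1 tt → 3 T_ : 1 tt (out of 4)
ear shape: Ff × Ff → 1 FF, 2 Ff, 1 ff → 3 F_ : 1 ff (out of 4)
Looking for: bobbed (tt) and folded (F_)
P(bobbed) = 1/4, P(folded) = 3/4
P(both) = 1/4 × 3/4 = 3/16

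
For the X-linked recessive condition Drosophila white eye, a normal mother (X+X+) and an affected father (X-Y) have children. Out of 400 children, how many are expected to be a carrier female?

Cross: X+X+ × X-Y
Offspring: 2 X+X-, 2 X+Y
Probability of a carrier female: 2/4 = 1/2
Expected count = 1/2 × 400 = 200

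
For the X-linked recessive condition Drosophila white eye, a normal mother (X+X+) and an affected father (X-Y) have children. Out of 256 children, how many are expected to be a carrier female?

Cross: X+X+ × X-Y
Offspring: 2 X+X-, 2 X+Y
Probability of a carrier female: 2/4 = 1/2
Expected count = 1/2 × 256 = 128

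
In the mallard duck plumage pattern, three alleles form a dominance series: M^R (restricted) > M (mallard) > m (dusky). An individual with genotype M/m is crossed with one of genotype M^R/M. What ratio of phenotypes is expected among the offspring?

Cross: M/m × M^R/M
Allele dominance: M^R > M > m
Offspring genotypes: 1 M^R/M, 1 M/M, 1 M^R/m, 1 M/m
Phenotype counts: 2 restricted, 2 mallard
Ratio: 1 restricted : 1 mallard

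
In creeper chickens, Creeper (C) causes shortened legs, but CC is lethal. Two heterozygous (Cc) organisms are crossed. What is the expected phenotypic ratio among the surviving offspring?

Cross: Cc × Cc
Punnett square offspring (before lethality): 1 CC, 2 Cc, 1 cc
The CC genotype is lethal (embryos die); surviving offspring: 2 Cc, 1 cc
Ratio: 2 creeper : 1 normal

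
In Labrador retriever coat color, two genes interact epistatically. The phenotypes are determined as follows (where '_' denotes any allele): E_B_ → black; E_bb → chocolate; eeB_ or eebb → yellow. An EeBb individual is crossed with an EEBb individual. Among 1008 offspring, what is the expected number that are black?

Cross: EeBb × EEBb — consider each gene separately:
E gene: Ee × EE → 2 EE, 2 Ee → 4 E_ (out of 4)
B gene: Bb × Bb → 1 BB, 2 Bb, 1 bb → 3 B_ : 1 bb (out of 4)
Genotype classes (out of 4 × 4 = 16): E_B_ = 4×3 = 12; E_bb = 4×1 = 4
Apply the phenotype rules: E_B_ (12) → black; E_bb (4) → chocolate
Phenotype counts (out of 16): 12 black, 4 chocolate
black: 12 out of 16 → fraction 3/4
Expected count = 3/4 × 1008 = 756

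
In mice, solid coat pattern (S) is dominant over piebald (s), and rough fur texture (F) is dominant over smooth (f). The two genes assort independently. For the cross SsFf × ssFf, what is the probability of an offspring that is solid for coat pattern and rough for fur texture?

Dihybrid cross SsFf × ssFf — consider each gene separately:
coat pattern: Ss × ss → 2 Ss, 2 ss → 2 S_ : 2 ss (out of 4)
fur texture: Ff × Ff → 1 FF, 2 Ff, 1 ff → 3 F_ : 1 ff (out of 4)
Looking for: solid (S_) and rough (F_)
P(solid) = 2/4, P(rough) = 3/4
P(both) = 2/4 × 3/4 = 6/16 = 3/8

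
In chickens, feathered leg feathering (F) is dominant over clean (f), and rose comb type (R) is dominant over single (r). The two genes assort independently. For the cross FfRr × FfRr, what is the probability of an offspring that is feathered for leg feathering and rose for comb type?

Dihybrid cross FfRr × FfRr — consider each gene separately:
leg feathering: Ff × Ff → 1 FF, 2 Ff, 1 ff → 3 F_ : 1 ff (out of 4)
comb type: Rr × Rr → 1 RR, 2 Rr, 1 rr → 3 R_ : 1 rr (out of 4)
Looking for: feathered (F_) and rose (R_)
P(feathered) = 3/4, P(rose) = 3/4
P(both) = 3/4 × 3/4 = 9/16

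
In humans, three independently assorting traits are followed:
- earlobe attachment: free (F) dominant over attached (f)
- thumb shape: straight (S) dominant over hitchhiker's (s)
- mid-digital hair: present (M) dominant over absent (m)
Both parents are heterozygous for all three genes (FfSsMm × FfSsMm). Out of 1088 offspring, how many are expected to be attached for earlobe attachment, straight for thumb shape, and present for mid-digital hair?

Trihybrid cross: FfSsMm × FfSsMm
Each trait segregates independently with a 3:1 phenotypic ratio, so each gene contributes 3/4 (dominant) or 1/4 (recessive).
Target: attached (earlobe attachment), straight (thumb shape), present (mid-digital hair)
Probability = product of independent per-trait probabilities
= 1/4 × 3/4 × 3/4 = 9/64
Expected count = 9/64 × 1088 = 153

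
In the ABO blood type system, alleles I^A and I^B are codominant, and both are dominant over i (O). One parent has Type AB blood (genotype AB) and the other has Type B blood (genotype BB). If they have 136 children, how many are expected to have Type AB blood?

Cross: AB × BB
Possible offspring genotypes: 2 AB, 2 BB
Blood type counts: 2 Type AB, 2 Type B
Probability of Type AB: 2/4 = 1/2
Expected count = 1/2 × 136 = 68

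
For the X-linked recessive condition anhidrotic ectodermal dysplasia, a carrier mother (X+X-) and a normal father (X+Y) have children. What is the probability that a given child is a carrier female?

Cross: X+X- × X+Y
Offspring: 1 X+X+, 1 X+Y, 1 X+X-, 1 X-Y
Probability of a carrier female: 1/4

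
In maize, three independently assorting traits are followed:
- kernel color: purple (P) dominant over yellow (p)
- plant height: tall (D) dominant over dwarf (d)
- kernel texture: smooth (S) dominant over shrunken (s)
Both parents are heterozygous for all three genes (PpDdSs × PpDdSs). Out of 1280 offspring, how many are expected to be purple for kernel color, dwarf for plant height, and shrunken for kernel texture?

Trihybrid cross: PpDdSs × PpDdSs
Each trait segregates independently with a 3:1 phenotypic ratio, so each gene contributes 3/4 (dominant) or 1/4 (recessive).
Target: purple (kernel color), dwarf (plant height), shrunken (kernel texture)
Probability = product of independent per-trait probabilities
= 3/4 × 1/4 × 1/4 = 3/64
Expected count = 3/64 × 1280 = 60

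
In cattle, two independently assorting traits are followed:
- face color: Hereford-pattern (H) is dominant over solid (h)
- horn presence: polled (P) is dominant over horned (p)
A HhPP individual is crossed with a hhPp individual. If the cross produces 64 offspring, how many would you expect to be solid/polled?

Dihybrid cross HhPP × hhPp — consider each gene separately:
face color: Hh × hh → 2 Hh, 2 hh → 2 H_ : 2 hh (out of 4)
horn presence: PP × Pp → 2 PP, 2 Pp → 4 P_ (out of 4)
Combine (counts out of 4 × 4 = 16): Hereford-pattern/polled (H_P_) = 2×4 = 8; solid/polled (hhP_) = 2×4 = 8
Phenotype counts (out of 16): 8 Hereford-pattern/polled, 8 solid/polled
solid/polled: 8 out of 16 → fraction 1/2
Expected count = 1/2 × 64 = 32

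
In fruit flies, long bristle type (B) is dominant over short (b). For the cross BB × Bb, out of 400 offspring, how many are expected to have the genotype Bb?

Punnett square for BB × Bb:
Offspring genotypes: 2 BB, 2 Bb
Total offspring: 4
Count with target: 2
Probability: 2/4 = 1/2
Expected count = 1/2 × 400 = 200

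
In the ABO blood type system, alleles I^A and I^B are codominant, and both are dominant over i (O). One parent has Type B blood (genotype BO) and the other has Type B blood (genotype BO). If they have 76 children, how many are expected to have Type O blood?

Cross: BO × BO
Possible offspring genotypes: 1 BB, 2 BO, 1 OO
Blood type counts: 3 Type B, 1 Type O
Probability of Type O: 1/4
Expected count = 1/4 × 76 = 19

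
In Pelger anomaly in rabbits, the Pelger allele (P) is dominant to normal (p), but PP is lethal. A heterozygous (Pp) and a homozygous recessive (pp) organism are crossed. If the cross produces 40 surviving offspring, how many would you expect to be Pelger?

Cross: Pp × pp
Punnett square offspring (before lethality): 2 Pp, 2 pp
No PP offspring are produced in this cross.
Pelger: 2 out of 4 → fraction 1/2
Expected count = 1/2 × 40 = 20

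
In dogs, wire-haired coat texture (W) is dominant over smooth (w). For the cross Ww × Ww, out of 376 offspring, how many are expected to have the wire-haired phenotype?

Punnett square for Ww × Ww:
Offspring genotypes: 1 WW, 2 Ww, 1 ww
Total offspring: 4
Count with target: 3
Probability: 3/4
Expected count = 3/4 × 376 = 282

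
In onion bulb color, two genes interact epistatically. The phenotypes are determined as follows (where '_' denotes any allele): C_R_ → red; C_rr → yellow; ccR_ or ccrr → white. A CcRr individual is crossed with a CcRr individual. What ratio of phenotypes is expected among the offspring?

Cross: CcRr × CcRr — consider each gene separately:
C gene: Cc × Cc → 1 CC, 2 Cc, 1 cc → 3 C_ : 1 cc (out of 4)
R gene: Rr × Rr → 1 RR, 2 Rr, 1 rr → 3 R_ : 1 rr (out of 4)
Genotype classes (out of 4 × 4 = 16): C_R_ = 3×3 = 9; C_rr = 3×1 = 3; ccR_ = 1×3 = 3; ccrr = 1×1 = 1
Apply the phenotype rules: C_R_ (9) → red; C_rr (3) → yellow; ccR_ (3) + ccrr (1) → white
Phenotype counts (out of 16): 9 red, 3 yellow, 4 white
Ratio: 9 red : 3 yellow : 4 white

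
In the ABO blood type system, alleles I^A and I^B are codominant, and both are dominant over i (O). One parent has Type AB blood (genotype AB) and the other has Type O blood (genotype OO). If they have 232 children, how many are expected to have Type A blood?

Cross: AB × OO
Possible offspring genotypes: 2 AO, 2 BO
Blood type counts: 2 Type A, 2 Type B
Probability of Type A: 2/4 = 1/2
Expected count = 1/2 × 232 = 116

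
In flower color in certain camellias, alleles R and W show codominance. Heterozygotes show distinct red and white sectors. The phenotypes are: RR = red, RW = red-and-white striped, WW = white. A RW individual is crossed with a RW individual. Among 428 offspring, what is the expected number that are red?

Punnett square for RW × RW:
Offspring genotypes: 1 RR, 2 RW, 1 WW
Phenotype counts: 1 red, 2 red-and-white striped, 1 white
red: 1 out of 4 → fraction 1/4
Expected count = 1/4 × 428 = 107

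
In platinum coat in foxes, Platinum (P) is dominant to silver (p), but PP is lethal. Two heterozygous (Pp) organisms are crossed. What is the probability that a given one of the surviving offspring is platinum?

Cross: Pp × Pp
Punnett square offspring (before lethality): 1 PP, 2 Pp, 1 pp
The PP genotype is lethal (embryos die); surviving offspring: 2 Pp, 1 pp
platinum: 2 out of 3
Probability: 2/3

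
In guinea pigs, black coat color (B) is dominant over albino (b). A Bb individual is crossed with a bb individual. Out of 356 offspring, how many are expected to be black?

Punnett square for Bb × bb:
Offspring genotypes: 2 Bb, 2 bb
black: 2, albino: 2
black: 2 out of 4 → fraction 1/2
Expected count = 1/2 × 356 = 178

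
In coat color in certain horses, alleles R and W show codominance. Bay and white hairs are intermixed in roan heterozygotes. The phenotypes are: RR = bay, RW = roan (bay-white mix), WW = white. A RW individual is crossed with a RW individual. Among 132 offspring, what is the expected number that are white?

Punnett square for RW × RW:
Offspring genotypes: 1 RR, 2 RW, 1 WW
Phenotype counts: 1 bay, 2 roan (bay-white mix), 1 white
white: 1 out of 4 → fraction 1/4
Expected count = 1/4 × 132 = 33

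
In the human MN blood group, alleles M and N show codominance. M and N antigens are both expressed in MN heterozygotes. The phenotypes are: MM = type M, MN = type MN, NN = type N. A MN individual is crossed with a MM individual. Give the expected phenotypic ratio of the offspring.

Punnett square for MN × MM:
Offspring genotypes: 2 MM, 2 MN
Phenotype counts: 2 type M, 2 type MN
Ratio: 1 type M : 1 type MN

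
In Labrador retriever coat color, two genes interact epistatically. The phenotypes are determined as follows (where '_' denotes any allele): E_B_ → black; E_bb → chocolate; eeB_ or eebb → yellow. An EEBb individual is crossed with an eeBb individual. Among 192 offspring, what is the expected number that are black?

Cross: EEBb × eeBb — consider each gene separately:
E gene: EE × ee → 4 Ee → 4 E_ (out of 4)
B gene: Bb × Bb → 1 BB, 2 Bb, 1 bb → 3 B_ : 1 bb (out of 4)
Genotype classes (out of 4 × 4 = 16): E_B_ = 4×3 = 12; E_bb = 4×1 = 4
Apply the phenotype rules: E_B_ (12) → black; E_bb (4) → chocolate
Phenotype counts (out of 16): 12 black, 4 chocolate
black: 12 out of 16 → fraction 3/4
Expected count = 3/4 × 192 = 144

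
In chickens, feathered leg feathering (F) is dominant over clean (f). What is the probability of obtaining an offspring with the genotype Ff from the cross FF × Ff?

Punnett square for FF × Ff:
Offspring genotypes: 2 FF, 2 Ff
Total offspring: 4
Count with target: 2
Probability: 2/4 = 1/2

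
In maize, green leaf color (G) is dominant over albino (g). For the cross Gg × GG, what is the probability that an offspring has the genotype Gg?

Punnett square for Gg × GG:
Offspring genotypes: 2 GG, 2 Gg
Total offspring: 4
Count with target: 2
Probability: 2/4 = 1/2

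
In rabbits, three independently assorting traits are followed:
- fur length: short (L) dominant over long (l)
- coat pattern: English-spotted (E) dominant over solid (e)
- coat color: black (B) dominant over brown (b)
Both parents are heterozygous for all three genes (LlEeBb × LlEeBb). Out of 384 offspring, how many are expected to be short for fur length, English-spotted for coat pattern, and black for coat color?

Trihybrid cross: LlEeBb × LlEeBb
Each trait segregates independently with a 3:1 phenotypic ratio, so each gene contributes 3/4 (dominant) or 1/4 (recessive).
Target: short (fur length), English-spotted (coat pattern), black (coat color)
Probability = product of independent per-trait probabilities
= 3/4 × 3/4 × 3/4 = 27/64
Expected count = 27/64 × 384 = 162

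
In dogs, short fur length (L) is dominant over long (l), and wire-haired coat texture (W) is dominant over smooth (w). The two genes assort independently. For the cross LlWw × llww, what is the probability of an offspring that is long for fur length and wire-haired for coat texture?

Dihybrid cross LlWw × llww — consider each gene separately:
fur length: Ll × ll → 2 Ll, 2 ll → 2 L_ : 2 ll (out of 4)
coat texture: Ww × ww → 2 Ww, 2 ww → 2 W_ : 2 ww (out of 4)
Looking for: long (ll) and wire-haired (W_)
P(long) = 2/4, P(wire-haired) = 2/4
P(both) = 2/4 × 2/4 = 4/16 = 1/4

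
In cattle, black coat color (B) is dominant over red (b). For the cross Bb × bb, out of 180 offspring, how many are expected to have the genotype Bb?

Punnett square for Bb × bb:
Offspring genotypes: 2 Bb, 2 bb
Total offspring: 4
Count with target: 2
Probability: 2/4 = 1/2
Expected count = 1/2 × 180 = 90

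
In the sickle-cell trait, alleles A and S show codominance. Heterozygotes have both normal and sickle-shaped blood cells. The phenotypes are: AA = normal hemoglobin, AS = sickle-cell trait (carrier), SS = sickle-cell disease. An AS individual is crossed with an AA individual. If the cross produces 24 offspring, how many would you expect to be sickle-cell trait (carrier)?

Punnett square for AS × AA:
Offspring genotypes: 2 AA, 2 AS
Phenotype counts: 2 normal hemoglobin, 2 sickle-cell trait (carrier)
sickle-cell trait (carrier): 2 out of 4 → fraction 1/2
Expected count = 1/2 × 24 = 12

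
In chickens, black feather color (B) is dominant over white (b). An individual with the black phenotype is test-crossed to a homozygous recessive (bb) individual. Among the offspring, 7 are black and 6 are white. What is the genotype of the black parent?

Test cross: ? × bb
Offspring: 7 black, 6 white — approximately 1:1.
A 1:1 ratio in a test cross indicates the unknown parent is heterozygous (Bb).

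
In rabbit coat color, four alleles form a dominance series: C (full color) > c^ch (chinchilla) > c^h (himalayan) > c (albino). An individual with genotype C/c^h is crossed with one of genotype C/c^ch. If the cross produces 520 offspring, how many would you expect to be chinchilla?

Cross: C/c^h × C/c^ch
Allele dominance: C > c^ch > c^h > c
Offspring genotypes: 1 C/C, 1 C/c^ch, 1 C/c^h, 1 c^ch/c^h
Phenotype counts: 3 full color, 1 chinchilla
chinchilla: 1 out of 4 → fraction 1/4
Expected count = 1/4 × 520 = 130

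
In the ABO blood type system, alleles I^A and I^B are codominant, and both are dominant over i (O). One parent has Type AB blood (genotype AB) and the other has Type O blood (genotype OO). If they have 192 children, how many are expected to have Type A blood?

Cross: AB × OO
Possible offspring genotypes: 2 AO, 2 BO
Blood type counts: 2 Type A, 2 Type B
Probability of Type A: 2/4 = 1/2
Expected count = 1/2 × 192 = 96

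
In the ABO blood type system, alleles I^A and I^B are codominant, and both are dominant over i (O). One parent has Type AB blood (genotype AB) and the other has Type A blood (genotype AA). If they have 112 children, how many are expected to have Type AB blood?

Cross: AB × AA
Possible offspring genotypes: 2 AA, 2 AB
Blood type counts: 2 Type A, 2 Type AB
Probability of Type AB: 2/4 = 1/2
Expected count = 1/2 × 112 = 56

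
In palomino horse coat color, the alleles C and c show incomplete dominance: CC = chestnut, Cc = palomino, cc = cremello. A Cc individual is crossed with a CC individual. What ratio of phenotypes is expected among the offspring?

Punnett square for Cc × CC:
Offspring genotypes: 2 CC, 2 Cc
Phenotype counts: 2 chestnut, 2 palomino
Ratio: 1 chestnut : 1 palomino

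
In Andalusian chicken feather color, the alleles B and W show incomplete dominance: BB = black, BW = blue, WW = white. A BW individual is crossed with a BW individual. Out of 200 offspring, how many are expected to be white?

Punnett square for BW × BW:
Offspring genotypes: 1 BB, 2 BW, 1 WW
Phenotype counts: 1 black, 2 blue, 1 white
white: 1 out of 4 → fraction 1/4
Expected count = 1/4 × 200 = 50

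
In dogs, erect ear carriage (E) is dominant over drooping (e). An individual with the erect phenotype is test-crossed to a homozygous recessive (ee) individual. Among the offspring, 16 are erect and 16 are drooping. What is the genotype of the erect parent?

Test cross: ? × ee
Offspring: 16 erect, 16 drooping — approximately 1:1.
A 1:1 ratio in a test cross indicates the unknown parent is heterozygous (Ee).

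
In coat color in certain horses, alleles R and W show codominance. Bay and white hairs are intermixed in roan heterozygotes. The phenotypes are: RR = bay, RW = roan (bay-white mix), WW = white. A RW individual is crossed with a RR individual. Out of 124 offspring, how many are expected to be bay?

Punnett square for RW × RR:
Offspring genotypes: 2 RR, 2 RW
Phenotype counts: 2 bay, 2 roan (bay-white mix)
bay: 2 out of 4 → fraction 1/2
Expected count = 1/2 × 124 = 62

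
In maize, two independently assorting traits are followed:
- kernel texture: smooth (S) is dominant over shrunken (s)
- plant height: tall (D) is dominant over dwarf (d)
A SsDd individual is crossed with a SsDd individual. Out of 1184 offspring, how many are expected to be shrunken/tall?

Dihybrid cross SsDd × SsDd — consider each gene separately:
kernel texture: Ss × Ss → 1 SS, 2 Ss, 1 ss → 3 S_ : 1 ss (out of 4)
plant height: Dd × Dd → 1 DD, 2 Dd, 1 dd → 3 D_ : 1 dd (out of 4)
Combine (counts out of 4 × 4 = 16): smooth/tall (S_D_) = 3×3 = 9; smooth/dwarf (S_dd) = 3×1 = 3; shrunken/tall (ssD_) = 1×3 = 3; shrunken/dwarf (ssdd) = 1×1 = 1
Phenotype counts (out of 16): 9 smooth/tall, 3 smooth/dwarf, 3 shrunken/tall, 1 shrunken/dwarf
shrunken/tall: 3 out of 16 → fraction 3/16
Expected count = 3/16 × 1184 = 222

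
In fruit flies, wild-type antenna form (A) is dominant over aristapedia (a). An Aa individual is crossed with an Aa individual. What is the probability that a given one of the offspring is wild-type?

Punnett square for Aa × Aa:
Offspring genotypes: 1 AA, 2 Aa, 1 aa
wild-type: 3, aristapedia: 1
wild-type: 3 out of 4
Probability: 3/4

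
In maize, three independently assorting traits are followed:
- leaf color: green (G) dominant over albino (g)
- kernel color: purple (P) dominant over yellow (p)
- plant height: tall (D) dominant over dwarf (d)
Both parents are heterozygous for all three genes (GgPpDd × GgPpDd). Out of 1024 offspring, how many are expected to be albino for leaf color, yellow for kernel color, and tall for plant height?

Trihybrid cross: GgPpDd × GgPpDd
Each trait segregates independently with a 3:1 phenotypic ratio, so each gene contributes 3/4 (dominant) or 1/4 (recessive).
Target: albino (leaf color), yellow (kernel color), tall (plant height)
Probability = product of independent per-trait probabilities
= 1/4 × 1/4 × 3/4 = 3/64
Expected count = 3/64 × 1024 = 48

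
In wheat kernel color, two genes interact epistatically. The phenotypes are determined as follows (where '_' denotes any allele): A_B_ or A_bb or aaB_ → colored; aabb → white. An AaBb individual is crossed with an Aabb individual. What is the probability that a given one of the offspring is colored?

Cross: AaBb × Aabb — consider each gene separately:
A gene: Aa × Aa → 1 AA, 2 Aa, 1 aa → 3 A_ : 1 aa (out of 4)
B gene: Bb × bb → 2 Bb, 2 bb → 2 B_ : 2 bb (out of 4)
Genotype classes (out of 4 × 4 = 16): A_B_ = 3×2 = 6; A_bb = 3×2 = 6; aaB_ = 1×2 = 2; aabb = 1×2 = 2
Apply the phenotype rules: A_B_ (6) + A_bb (6) + aaB_ (2) → colored; aabb (2) → white
Phenotype counts (out of 16): 14 colored, 2 white
colored: 14 out of 16
Probability: 14/16 = 7/8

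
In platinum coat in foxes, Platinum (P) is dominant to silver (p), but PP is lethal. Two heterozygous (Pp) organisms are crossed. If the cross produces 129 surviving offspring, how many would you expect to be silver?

Cross: Pp × Pp
Punnett square offspring (before lethality): 1 PP, 2 Pp, 1 pp
The PP genotype is lethal (embryos die); surviving offspring: 2 Pp, 1 pp
silver: 1 out of 3 → fraction 1/3
Expected count = 1/3 × 129 = 43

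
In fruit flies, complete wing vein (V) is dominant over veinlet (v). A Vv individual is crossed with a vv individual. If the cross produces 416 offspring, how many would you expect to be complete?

Punnett square for Vv × vv:
Offspring genotypes: 2 Vv, 2 vv
complete: 2, veinlet: 2
complete: 2 out of 4 → fraction 1/2
Expected count = 1/2 × 416 = 208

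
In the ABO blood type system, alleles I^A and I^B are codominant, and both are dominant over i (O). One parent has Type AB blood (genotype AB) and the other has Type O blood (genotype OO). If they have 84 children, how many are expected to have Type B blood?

Cross: AB × OO
Possible offspring genotypes: 2 AO, 2 BO
Blood type counts: 2 Type A, 2 Type B
Probability of Type B: 2/4 = 1/2
Expected count = 1/2 × 84 = 42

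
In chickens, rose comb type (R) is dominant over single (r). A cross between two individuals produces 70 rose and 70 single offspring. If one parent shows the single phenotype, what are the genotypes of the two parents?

Observed offspring: 70 rose, 70 single
The observed ratio simplifies to 1:1. One parent shows single, so its genotype must be rr. A 1:1 offspring split requires the other parent to be heterozygous (Rr).
Parent genotypes: rr × Rr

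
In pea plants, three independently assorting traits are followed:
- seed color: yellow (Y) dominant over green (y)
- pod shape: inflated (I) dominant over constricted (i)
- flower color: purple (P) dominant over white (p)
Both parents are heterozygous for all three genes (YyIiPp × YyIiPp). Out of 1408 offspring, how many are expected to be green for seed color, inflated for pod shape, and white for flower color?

Trihybrid cross: YyIiPp × YyIiPp
Each trait segregates independently with a 3:1 phenotypic ratio, so each gene contributes 3/4 (dominant) or 1/4 (recessive).
Target: green (seed color), inflated (pod shape), white (flower color)
Probability = product of independent per-trait probabilities
= 1/4 × 3/4 × 1/4 = 3/64
Expected count = 3/64 × 1408 = 66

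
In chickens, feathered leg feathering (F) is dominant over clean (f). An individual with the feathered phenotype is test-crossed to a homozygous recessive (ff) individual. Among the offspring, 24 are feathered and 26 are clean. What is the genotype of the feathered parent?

Test cross: ? × ff
Offspring: 24 feathered, 26 clean — approximately 1:1.
A 1:1 ratio in a test cross indicates the unknown parent is heterozygous (Ff).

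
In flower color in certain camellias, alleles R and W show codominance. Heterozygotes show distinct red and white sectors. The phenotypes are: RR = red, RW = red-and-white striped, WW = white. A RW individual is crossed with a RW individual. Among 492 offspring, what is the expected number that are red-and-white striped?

Punnett square for RW × RW:
Offspring genotypes: 1 RR, 2 RW, 1 WW
Phenotype counts: 1 red, 2 red-and-white striped, 1 white
red-and-white striped: 2 out of 4 → fraction 1/2
Expected count = 1/2 × 492 = 246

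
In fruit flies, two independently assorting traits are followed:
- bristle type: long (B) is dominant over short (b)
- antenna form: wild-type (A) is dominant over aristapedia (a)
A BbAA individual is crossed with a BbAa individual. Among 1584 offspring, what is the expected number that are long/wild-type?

Dihybrid cross BbAA × BbAa — consider each gene separately:
bristle type: Bb × Bb → 1 BB, 2 Bb, 1 bb → 3 B_ : 1 bb (out of 4)
antenna form: AA × Aa → 2 AA, 2 Aa → 4 A_ (out of 4)
Combine (counts out of 4 × 4 = 16): long/wild-type (B_A_) = 3×4 = 12; short/wild-type (bbA_) = 1×4 = 4
Phenotype counts (out of 16): 12 long/wild-type, 4 short/wild-type
long/wild-type: 12 out of 16 → fraction 3/4
Expected count = 3/4 × 1584 = 1188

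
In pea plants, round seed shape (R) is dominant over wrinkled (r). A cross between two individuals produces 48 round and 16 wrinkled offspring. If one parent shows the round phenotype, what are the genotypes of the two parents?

Observed offspring: 48 round, 16 wrinkled
The observed ratio simplifies to 3:1. Wrinkled (rr) offspring appear, so each parent must contribute one r allele. The parent stated to show round carries R, so it is Rr. The other parent is then either Rr or rr: Rr × rr would give a 1:1 split, whereas Rr × Rr gives 3:1 — matching the data. So both parents are heterozygous (Rr × Rr).
Parent genotypes: Rr × Rr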